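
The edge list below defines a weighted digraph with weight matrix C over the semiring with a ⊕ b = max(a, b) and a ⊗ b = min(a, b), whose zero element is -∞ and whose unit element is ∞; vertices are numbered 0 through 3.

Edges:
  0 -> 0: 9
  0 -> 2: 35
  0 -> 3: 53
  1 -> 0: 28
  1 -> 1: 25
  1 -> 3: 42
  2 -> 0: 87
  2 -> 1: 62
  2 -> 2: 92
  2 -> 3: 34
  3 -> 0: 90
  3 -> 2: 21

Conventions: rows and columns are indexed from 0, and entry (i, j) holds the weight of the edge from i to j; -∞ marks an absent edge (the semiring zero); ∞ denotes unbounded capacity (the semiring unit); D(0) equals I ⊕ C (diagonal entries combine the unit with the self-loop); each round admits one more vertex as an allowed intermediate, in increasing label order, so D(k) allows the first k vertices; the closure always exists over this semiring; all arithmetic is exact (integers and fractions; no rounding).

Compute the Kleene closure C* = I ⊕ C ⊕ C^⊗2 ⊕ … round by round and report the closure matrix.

D(0):
  [∞, -∞, 35, 53]
  [28, ∞, -∞, 42]
  [87, 62, ∞, 34]
  [90, -∞, 21, ∞]
D(1):
  [∞, -∞, 35, 53]
  [28, ∞, 28, 42]
  [87, 62, ∞, 53]
  [90, -∞, 35, ∞]
D(2):
  [∞, -∞, 35, 53]
  [28, ∞, 28, 42]
  [87, 62, ∞, 53]
  [90, -∞, 35, ∞]
D(3):
  [∞, 35, 35, 53]
  [28, ∞, 28, 42]
  [87, 62, ∞, 53]
  [90, 35, 35, ∞]
D(4):
  [∞, 35, 35, 53]
  [42, ∞, 35, 42]
  [87, 62, ∞, 53]
  [90, 35, 35, ∞]
Answer: C* = [[∞, 35, 35, 53], [42, ∞, 35, 42], [87, 62, ∞, 53], [90, 35, 35, ∞]]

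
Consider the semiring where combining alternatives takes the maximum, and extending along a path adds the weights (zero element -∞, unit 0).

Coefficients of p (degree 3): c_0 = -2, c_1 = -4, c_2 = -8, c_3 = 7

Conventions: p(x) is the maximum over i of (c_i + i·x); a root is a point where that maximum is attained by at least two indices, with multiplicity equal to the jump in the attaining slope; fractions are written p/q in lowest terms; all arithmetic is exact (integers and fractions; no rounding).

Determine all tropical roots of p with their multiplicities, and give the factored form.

hull edge (i=0, c=-2) to (i=3, c=7): slope 3, span 3
Factored form: p(x) = 7 ⊗ (x ⊕ (-3)) ⊗ (x ⊕ (-3)) ⊗ (x ⊕ (-3))
Answer: roots = -3 (mult 3)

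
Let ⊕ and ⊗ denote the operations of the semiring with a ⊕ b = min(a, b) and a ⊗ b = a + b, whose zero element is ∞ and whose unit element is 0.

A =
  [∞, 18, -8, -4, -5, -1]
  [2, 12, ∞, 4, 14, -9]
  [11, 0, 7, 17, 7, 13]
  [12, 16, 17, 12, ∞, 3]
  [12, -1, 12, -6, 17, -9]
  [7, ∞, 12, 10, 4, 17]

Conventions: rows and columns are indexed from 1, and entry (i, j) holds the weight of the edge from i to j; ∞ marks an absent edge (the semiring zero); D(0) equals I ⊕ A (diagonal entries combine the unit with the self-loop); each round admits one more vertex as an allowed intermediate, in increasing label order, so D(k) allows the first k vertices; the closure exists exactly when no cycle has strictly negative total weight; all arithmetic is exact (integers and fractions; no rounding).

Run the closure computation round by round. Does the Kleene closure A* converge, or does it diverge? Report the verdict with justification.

D(0):
  [0, 18, -8, -4, -5, -1]
  [2, 0, ∞, 4, 14, -9]
  [11, 0, 0, 17, 7, 13]
  [12, 16, 17, 0, ∞, 3]
  [12, -1, 12, -6, 0, -9]
  [7, ∞, 12, 10, 4, 0]
D(1):
  [0, 18, -8, -4, -5, -1]
  [2, 0, -6, -2, -3, -9]
  [11, 0, 0, 7, 6, 10]
  [12, 16, 4, 0, 7, 3]
  [12, -1, 4, -6, 0, -9]
  [7, 25, -1, 3, 2, 0]
Detection: at round 2, diagonal entry (3, 3) turns strictly negative.
Key observation: the cycle 3->2->1->3 has total weight 0 + 2 + (-8), which is strictly negative.
Answer: DIVERGES — negative cycle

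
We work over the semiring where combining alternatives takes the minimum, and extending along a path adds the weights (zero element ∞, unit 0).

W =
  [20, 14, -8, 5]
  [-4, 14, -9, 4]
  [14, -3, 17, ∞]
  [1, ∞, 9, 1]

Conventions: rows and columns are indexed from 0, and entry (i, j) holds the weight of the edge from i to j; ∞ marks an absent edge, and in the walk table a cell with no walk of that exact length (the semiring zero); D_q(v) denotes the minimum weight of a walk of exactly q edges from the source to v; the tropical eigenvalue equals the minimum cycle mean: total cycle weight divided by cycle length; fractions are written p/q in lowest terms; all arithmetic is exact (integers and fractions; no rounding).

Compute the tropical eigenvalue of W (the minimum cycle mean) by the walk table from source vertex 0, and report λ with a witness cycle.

q=0: [0, ∞, ∞, ∞]
q=1: [20, 14, -8, 5]
q=2: [6, -11, 5, 6]
q=3: [-15, 2, -20, -7]
q=4: [-6, -23, -23, -10]
Optimal cycle mean attained by: cycle 1->2->1, total (-9) + (-3), length 2.
Answer: λ = -6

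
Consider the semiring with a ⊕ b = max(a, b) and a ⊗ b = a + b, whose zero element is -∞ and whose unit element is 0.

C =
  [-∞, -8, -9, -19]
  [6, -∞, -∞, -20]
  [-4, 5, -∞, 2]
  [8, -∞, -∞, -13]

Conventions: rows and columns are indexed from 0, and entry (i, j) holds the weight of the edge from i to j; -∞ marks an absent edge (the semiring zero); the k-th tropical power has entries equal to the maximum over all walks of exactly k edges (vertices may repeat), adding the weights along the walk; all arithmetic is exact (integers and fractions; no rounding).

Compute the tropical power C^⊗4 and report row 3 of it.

C^⊗2:
  [-2, -4, -∞, -7]
  [-12, -2, -3, -13]
  [11, -12, -13, -11]
  [-5, 0, -1, -11]
C^⊗3:
  [2, -10, -11, -20]
  [4, 2, -21, -1]
  [-3, 3, 2, -8]
  [6, 4, -14, 1]
C^⊗4:
  [-4, -6, -7, -9]
  [8, -4, -5, -14]
  [9, 7, -12, 4]
  [10, -2, -3, -12]
Answer: row 3 of C^⊗4 = [10, -2, -3, -12]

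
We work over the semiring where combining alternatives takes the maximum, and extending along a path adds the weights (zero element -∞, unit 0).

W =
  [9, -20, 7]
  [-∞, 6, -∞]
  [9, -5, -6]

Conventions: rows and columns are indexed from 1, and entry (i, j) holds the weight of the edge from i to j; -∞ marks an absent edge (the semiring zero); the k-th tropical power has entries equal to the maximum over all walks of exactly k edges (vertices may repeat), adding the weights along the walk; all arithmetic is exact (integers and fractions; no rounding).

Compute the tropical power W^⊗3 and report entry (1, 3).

W^⊗2:
  [18, 2, 16]
  [-∞, 12, -∞]
  [18, 1, 16]
W^⊗3:
  [27, 11, 25]
  [-∞, 18, -∞]
  [27, 11, 25]
Key observation: the optimum is the walk 1->1->1->3, with weight 9 + 9 + 7 = 25.
Optimal value attained by: walk 1->1->1->3.
Answer: (W^⊗3)[1][3] = 25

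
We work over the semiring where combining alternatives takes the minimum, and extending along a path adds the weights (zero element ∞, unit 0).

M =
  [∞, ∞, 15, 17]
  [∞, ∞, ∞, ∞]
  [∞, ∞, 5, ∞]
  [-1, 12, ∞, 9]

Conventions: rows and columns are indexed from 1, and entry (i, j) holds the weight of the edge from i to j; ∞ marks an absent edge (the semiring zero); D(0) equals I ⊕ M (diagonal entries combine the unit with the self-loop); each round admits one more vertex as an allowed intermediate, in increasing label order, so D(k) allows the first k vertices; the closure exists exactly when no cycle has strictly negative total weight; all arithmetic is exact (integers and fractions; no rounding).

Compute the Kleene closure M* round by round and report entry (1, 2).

D(0):
  [0, ∞, 15, 17]
  [∞, 0, ∞, ∞]
  [∞, ∞, 0, ∞]
  [-1, 12, ∞, 0]
D(1):
  [0, ∞, 15, 17]
  [∞, 0, ∞, ∞]
  [∞, ∞, 0, ∞]
  [-1, 12, 14, 0]
D(2):
  [0, ∞, 15, 17]
  [∞, 0, ∞, ∞]
  [∞, ∞, 0, ∞]
  [-1, 12, 14, 0]
D(3):
  [0, ∞, 15, 17]
  [∞, 0, ∞, ∞]
  [∞, ∞, 0, ∞]
  [-1, 12, 14, 0]
D(4):
  [0, 29, 15, 17]
  [∞, 0, ∞, ∞]
  [∞, ∞, 0, ∞]
  [-1, 12, 14, 0]
Answer: M*[1][2] = 29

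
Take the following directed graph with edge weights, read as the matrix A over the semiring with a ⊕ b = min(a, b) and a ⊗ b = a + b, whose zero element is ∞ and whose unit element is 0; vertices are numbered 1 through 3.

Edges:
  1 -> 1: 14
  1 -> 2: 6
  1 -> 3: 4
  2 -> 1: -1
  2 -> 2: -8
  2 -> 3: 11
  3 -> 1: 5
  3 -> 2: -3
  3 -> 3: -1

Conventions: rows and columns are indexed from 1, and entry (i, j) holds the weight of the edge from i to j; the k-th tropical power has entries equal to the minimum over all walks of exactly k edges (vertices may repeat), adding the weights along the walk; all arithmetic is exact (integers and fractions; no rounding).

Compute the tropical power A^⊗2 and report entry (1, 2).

A^⊗2:
  [5, -2, 3]
  [-9, -16, 3]
  [-4, -11, -2]
Key observation: the optimum is the walk 1->2->2, with weight 6 + (-8) = -2.
Optimal value attained by: walk 1->2->2.
Answer: (A^⊗2)[1][2] = -2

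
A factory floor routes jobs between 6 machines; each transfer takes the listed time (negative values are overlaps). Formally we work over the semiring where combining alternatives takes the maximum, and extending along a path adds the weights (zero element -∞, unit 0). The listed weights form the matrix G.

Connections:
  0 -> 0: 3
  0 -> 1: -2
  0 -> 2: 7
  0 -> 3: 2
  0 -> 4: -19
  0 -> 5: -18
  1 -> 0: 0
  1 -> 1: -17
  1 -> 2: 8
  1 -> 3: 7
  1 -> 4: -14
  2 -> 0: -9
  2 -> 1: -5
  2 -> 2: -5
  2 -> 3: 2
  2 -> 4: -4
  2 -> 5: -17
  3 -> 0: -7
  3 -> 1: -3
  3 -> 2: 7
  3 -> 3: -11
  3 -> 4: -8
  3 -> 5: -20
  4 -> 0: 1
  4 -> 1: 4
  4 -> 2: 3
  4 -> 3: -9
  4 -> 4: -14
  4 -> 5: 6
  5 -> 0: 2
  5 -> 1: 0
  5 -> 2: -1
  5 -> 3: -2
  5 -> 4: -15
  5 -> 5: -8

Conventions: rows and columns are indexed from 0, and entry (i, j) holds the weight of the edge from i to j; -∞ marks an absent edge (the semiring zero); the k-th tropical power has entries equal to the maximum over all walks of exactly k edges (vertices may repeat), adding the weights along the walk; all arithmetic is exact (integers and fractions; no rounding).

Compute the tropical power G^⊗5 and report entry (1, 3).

G^⊗2:
  [6, 2, 10, 9, 3, -10]
  [3, 4, 14, 10, 4, -8]
  [-3, 0, 9, 2, -6, 2]
  [-2, 2, 5, 9, 3, -2]
  [8, 6, 12, 11, -1, -2]
  [5, 0, 9, 7, -5, -9]
G^⊗3:
  [9, 7, 16, 12, 6, 9]
  [6, 9, 17, 16, 10, 10]
  [4, 4, 9, 11, 5, 0]
  [4, 7, 16, 9, 1, 9]
  [11, 8, 18, 14, 8, 5]
  [8, 4, 14, 11, 5, 1]
G^⊗4:
  [12, 11, 19, 18, 12, 12]
  [12, 14, 23, 19, 13, 16]
  [7, 9, 18, 11, 5, 11]
  [11, 11, 16, 18, 12, 7]
  [14, 13, 21, 20, 14, 14]
  [11, 9, 18, 16, 10, 11]
G^⊗5:
  [15, 16, 25, 21, 15, 18]
  [18, 18, 26, 25, 19, 19]
  [13, 13, 18, 20, 14, 11]
  [14, 16, 25, 18, 12, 18]
  [17, 18, 27, 23, 17, 20]
  [14, 14, 23, 20, 14, 16]
Key observation: the optimum is the walk 1->3->2->3->2->3, with weight 7 + 7 + 2 + 7 + 2 = 25.
Optimal value attained by: walk 1->3->2->3->2->3.
Answer: (G^⊗5)[1][3] = 25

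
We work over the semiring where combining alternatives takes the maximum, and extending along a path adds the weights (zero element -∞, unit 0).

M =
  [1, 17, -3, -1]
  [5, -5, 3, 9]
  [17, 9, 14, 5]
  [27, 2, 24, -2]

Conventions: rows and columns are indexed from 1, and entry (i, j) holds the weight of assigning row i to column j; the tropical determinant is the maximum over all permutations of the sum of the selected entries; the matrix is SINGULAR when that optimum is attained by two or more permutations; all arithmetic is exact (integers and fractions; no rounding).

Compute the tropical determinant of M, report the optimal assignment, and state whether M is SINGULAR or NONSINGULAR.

σ = (1, 2, 3, 4): 1 + (-5) + 14 + (-2) = 8
σ = (1, 2, 4, 3): 1 + (-5) + 5 + 24 = 25
σ = (1, 3, 2, 4): 1 + 3 + 9 + (-2) = 11
σ = (1, 3, 4, 2): 1 + 3 + 5 + 2 = 11
σ = (1, 4, 2, 3): 1 + 9 + 9 + 24 = 43
σ = (1, 4, 3, 2): 1 + 9 + 14 + 2 = 26
σ = (2, 1, 3, 4): 17 + 5 + 14 + (-2) = 34
σ = (2, 1, 4, 3): 17 + 5 + 5 + 24 = 51
σ = (2, 3, 1, 4): 17 + 3 + 17 + (-2) = 35
σ = (2, 3, 4, 1): 17 + 3 + 5 + 27 = 52
σ = (2, 4, 1, 3): 17 + 9 + 17 + 24 = 67
σ = (2, 4, 3, 1): 17 + 9 + 14 + 27 = 67
σ = (3, 1, 2, 4): (-3) + 5 + 9 + (-2) = 9
σ = (3, 1, 4, 2): (-3) + 5 + 5 + 2 = 9
σ = (3, 2, 1, 4): (-3) + (-5) + 17 + (-2) = 7
σ = (3, 2, 4, 1): (-3) + (-5) + 5 + 27 = 24
σ = (3, 4, 1, 2): (-3) + 9 + 17 + 2 = 25
σ = (3, 4, 2, 1): (-3) + 9 + 9 + 27 = 42
σ = (4, 1, 2, 3): (-1) + 5 + 9 + 24 = 37
σ = (4, 1, 3, 2): (-1) + 5 + 14 + 2 = 20
σ = (4, 2, 1, 3): (-1) + (-5) + 17 + 24 = 35
σ = (4, 2, 3, 1): (-1) + (-5) + 14 + 27 = 35
σ = (4, 3, 1, 2): (-1) + 3 + 17 + 2 = 21
σ = (4, 3, 2, 1): (-1) + 3 + 9 + 27 = 38
Optimal value attained by: σ = (2, 4, 1, 3).
Answer: det⊕(M) = 67; verdict: SINGULAR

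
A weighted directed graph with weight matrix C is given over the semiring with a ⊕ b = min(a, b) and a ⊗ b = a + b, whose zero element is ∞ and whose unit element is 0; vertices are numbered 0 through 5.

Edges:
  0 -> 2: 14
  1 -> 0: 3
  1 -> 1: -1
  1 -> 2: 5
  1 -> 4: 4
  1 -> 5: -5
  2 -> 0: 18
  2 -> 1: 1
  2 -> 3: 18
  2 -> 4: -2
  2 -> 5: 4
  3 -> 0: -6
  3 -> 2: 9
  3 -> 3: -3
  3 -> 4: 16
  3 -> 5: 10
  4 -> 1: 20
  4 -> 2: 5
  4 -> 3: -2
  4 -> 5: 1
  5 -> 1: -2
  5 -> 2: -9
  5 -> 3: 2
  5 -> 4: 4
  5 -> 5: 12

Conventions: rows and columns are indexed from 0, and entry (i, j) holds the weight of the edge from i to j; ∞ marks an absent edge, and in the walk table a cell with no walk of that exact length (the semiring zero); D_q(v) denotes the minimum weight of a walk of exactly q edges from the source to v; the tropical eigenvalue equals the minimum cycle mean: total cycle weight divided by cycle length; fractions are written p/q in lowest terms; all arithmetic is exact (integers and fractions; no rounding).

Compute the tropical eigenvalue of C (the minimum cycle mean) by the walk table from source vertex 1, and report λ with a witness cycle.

q=0: [∞, 0, ∞, ∞, ∞, ∞]
q=1: [3, -1, 5, ∞, 4, -5]
q=2: [2, -7, -14, -3, -1, -6]
q=3: [-9, -13, -15, -6, -16, -12]
q=4: [-12, -14, -21, -18, -17, -18]
q=5: [-24, -20, -27, -21, -23, -19]
q=6: [-27, -26, -28, -25, -29, -25]
Optimal cycle mean attained by: cycle 1->5->2->1, total (-5) + (-9) + 1, length 3.
Answer: λ = -13/3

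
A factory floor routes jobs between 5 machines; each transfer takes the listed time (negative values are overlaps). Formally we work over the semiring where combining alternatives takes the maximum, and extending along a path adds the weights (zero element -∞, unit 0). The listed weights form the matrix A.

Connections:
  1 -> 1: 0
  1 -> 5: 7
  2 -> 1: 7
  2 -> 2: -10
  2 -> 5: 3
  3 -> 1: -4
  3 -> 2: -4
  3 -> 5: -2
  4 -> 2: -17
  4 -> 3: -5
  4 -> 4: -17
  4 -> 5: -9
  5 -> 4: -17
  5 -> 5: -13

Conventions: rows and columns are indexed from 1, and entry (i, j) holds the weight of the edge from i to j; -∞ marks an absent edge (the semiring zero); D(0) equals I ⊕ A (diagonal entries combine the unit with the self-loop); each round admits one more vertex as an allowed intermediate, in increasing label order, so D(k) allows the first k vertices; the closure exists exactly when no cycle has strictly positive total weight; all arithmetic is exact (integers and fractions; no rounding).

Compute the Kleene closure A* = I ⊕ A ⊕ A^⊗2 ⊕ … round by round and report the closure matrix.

D(0):
  [0, -∞, -∞, -∞, 7]
  [7, 0, -∞, -∞, 3]
  [-4, -4, 0, -∞, -2]
  [-∞, -17, -5, 0, -9]
  [-∞, -∞, -∞, -17, 0]
D(1):
  [0, -∞, -∞, -∞, 7]
  [7, 0, -∞, -∞, 14]
  [-4, -4, 0, -∞, 3]
  [-∞, -17, -5, 0, -9]
  [-∞, -∞, -∞, -17, 0]
D(2):
  [0, -∞, -∞, -∞, 7]
  [7, 0, -∞, -∞, 14]
  [3, -4, 0, -∞, 10]
  [-10, -17, -5, 0, -3]
  [-∞, -∞, -∞, -17, 0]
D(3):
  [0, -∞, -∞, -∞, 7]
  [7, 0, -∞, -∞, 14]
  [3, -4, 0, -∞, 10]
  [-2, -9, -5, 0, 5]
  [-∞, -∞, -∞, -17, 0]
D(4):
  [0, -∞, -∞, -∞, 7]
  [7, 0, -∞, -∞, 14]
  [3, -4, 0, -∞, 10]
  [-2, -9, -5, 0, 5]
  [-19, -26, -22, -17, 0]
D(5):
  [0, -19, -15, -10, 7]
  [7, 0, -8, -3, 14]
  [3, -4, 0, -7, 10]
  [-2, -9, -5, 0, 5]
  [-19, -26, -22, -17, 0]
Answer: A* = [[0, -19, -15, -10, 7], [7, 0, -8, -3, 14], [3, -4, 0, -7, 10], [-2, -9, -5, 0, 5], [-19, -26, -22, -17, 0]]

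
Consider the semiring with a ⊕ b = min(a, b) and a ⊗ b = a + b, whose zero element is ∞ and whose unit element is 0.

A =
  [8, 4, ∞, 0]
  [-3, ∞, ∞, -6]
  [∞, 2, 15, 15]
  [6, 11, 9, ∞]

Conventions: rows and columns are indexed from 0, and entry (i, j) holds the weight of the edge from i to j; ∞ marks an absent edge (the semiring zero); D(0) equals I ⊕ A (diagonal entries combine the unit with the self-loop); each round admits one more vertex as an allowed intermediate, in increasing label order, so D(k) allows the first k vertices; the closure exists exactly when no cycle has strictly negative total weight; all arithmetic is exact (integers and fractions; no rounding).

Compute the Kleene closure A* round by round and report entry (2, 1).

D(0):
  [0, 4, ∞, 0]
  [-3, 0, ∞, -6]
  [∞, 2, 0, 15]
  [6, 11, 9, 0]
D(1):
  [0, 4, ∞, 0]
  [-3, 0, ∞, -6]
  [∞, 2, 0, 15]
  [6, 10, 9, 0]
D(2):
  [0, 4, ∞, -2]
  [-3, 0, ∞, -6]
  [-1, 2, 0, -4]
  [6, 10, 9, 0]
D(3):
  [0, 4, ∞, -2]
  [-3, 0, ∞, -6]
  [-1, 2, 0, -4]
  [6, 10, 9, 0]
D(4):
  [0, 4, 7, -2]
  [-3, 0, 3, -6]
  [-1, 2, 0, -4]
  [6, 10, 9, 0]
Answer: A*[2][1] = 2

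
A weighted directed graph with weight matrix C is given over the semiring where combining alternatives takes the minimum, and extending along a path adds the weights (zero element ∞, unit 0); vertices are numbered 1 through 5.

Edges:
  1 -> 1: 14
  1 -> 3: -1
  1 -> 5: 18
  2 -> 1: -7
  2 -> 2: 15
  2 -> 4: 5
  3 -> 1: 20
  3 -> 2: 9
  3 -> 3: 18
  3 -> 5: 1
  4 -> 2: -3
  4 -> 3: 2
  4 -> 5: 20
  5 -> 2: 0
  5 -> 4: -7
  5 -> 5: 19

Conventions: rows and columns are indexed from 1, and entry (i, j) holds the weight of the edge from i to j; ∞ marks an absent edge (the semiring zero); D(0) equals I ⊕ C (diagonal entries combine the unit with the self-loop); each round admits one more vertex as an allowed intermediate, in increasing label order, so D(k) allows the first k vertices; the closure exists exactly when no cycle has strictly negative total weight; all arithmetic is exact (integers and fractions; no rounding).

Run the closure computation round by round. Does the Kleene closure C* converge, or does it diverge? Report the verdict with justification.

D(0):
  [0, ∞, -1, ∞, 18]
  [-7, 0, ∞, 5, ∞]
  [20, 9, 0, ∞, 1]
  [∞, -3, 2, 0, 20]
  [∞, 0, ∞, -7, 0]
D(1):
  [0, ∞, -1, ∞, 18]
  [-7, 0, -8, 5, 11]
  [20, 9, 0, ∞, 1]
  [∞, -3, 2, 0, 20]
  [∞, 0, ∞, -7, 0]
D(2):
  [0, ∞, -1, ∞, 18]
  [-7, 0, -8, 5, 11]
  [2, 9, 0, 14, 1]
  [-10, -3, -11, 0, 8]
  [-7, 0, -8, -7, 0]
Detection: at round 3, diagonal entry (5, 5) turns strictly negative.
Key observation: the cycle 5->2->1->3->5 has total weight 0 + (-7) + (-1) + 1, which is strictly negative.
Answer: DIVERGES — negative cycle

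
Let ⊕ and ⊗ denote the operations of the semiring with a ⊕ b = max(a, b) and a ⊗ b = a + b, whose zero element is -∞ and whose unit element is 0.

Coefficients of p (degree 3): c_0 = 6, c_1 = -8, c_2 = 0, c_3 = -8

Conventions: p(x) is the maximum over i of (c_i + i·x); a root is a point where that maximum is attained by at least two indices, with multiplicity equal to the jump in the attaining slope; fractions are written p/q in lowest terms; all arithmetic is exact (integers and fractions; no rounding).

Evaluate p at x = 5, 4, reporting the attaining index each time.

p(5) = max(6+0·5=6, -8+1·5=-3, 0+2·5=10, -8+3·5=7) = 10 (attained by i=2)
p(4) = max(6+0·4=6, -8+1·4=-4, 0+2·4=8, -8+3·4=4) = 8 (attained by i=2)
Answer: p(5) = 10; p(4) = 8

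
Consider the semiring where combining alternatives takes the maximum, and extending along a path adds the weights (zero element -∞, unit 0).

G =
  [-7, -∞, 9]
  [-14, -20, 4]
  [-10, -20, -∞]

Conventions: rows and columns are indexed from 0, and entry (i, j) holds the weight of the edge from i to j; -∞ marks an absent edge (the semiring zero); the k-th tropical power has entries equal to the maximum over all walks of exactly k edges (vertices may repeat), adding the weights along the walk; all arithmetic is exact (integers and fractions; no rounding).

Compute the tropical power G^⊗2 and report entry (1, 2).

G^⊗2:
  [-1, -11, 2]
  [-6, -16, -5]
  [-17, -40, -1]
Key observation: the optimum is the walk 1->0->2, with weight (-14) + 9 = -5.
Optimal value attained by: walk 1->0->2.
Answer: (G^⊗2)[1][2] = -5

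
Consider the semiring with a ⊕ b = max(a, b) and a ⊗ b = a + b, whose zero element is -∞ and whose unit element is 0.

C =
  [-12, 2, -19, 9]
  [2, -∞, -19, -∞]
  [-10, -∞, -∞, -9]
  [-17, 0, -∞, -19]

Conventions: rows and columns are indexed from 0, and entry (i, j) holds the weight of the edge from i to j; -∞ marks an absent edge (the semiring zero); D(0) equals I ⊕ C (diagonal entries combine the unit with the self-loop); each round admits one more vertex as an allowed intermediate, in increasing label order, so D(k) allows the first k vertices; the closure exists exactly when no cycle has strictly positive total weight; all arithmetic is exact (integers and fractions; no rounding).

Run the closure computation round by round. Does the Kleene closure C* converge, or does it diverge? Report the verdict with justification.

D(0):
  [0, 2, -19, 9]
  [2, 0, -19, -∞]
  [-10, -∞, 0, -9]
  [-17, 0, -∞, 0]
Detection: at round 1, diagonal entry (1, 1) turns strictly positive.
Key observation: the cycle 1->0->1 has total weight 2 + 2, which is strictly positive.
Answer: DIVERGES — positive cycle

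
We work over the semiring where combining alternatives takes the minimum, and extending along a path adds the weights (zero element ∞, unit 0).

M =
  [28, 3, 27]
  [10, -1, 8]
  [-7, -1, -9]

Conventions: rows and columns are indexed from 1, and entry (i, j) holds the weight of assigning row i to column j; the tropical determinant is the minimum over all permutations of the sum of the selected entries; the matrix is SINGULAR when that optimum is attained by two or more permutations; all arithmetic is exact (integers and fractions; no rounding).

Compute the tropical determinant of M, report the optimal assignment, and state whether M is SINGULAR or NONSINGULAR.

σ = (1, 2, 3): 28 + (-1) + (-9) = 18
σ = (1, 3, 2): 28 + 8 + (-1) = 35
σ = (2, 1, 3): 3 + 10 + (-9) = 4
σ = (2, 3, 1): 3 + 8 + (-7) = 4
σ = (3, 1, 2): 27 + 10 + (-1) = 36
σ = (3, 2, 1): 27 + (-1) + (-7) = 19
Optimal value attained by: σ = (2, 1, 3).
Answer: det⊕(M) = 4; verdict: SINGULAR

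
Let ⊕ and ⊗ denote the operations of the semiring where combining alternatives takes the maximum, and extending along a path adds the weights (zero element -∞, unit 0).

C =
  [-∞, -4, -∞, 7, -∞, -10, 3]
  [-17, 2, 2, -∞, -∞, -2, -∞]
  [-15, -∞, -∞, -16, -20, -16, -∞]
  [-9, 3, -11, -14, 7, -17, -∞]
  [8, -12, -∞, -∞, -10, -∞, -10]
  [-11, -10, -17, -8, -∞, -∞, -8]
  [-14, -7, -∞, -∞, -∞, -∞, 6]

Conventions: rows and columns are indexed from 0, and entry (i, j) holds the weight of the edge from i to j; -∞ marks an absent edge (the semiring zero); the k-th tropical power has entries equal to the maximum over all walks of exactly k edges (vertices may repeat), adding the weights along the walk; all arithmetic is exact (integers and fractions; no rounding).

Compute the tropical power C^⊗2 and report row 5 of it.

C^⊗2:
  [-2, 10, -2, -7, 14, -6, 9]
  [-13, 4, 4, -10, -18, 0, -10]
  [-12, -13, -27, -8, -9, -25, -12]
  [15, 5, 5, -2, -3, 1, -3]
  [-2, 4, -10, 15, -20, -2, 11]
  [-17, -5, -8, -4, -1, -12, -2]
  [-8, -1, -5, -7, -∞, -9, 12]
Answer: row 5 of C^⊗2 = [-17, -5, -8, -4, -1, -12, -2]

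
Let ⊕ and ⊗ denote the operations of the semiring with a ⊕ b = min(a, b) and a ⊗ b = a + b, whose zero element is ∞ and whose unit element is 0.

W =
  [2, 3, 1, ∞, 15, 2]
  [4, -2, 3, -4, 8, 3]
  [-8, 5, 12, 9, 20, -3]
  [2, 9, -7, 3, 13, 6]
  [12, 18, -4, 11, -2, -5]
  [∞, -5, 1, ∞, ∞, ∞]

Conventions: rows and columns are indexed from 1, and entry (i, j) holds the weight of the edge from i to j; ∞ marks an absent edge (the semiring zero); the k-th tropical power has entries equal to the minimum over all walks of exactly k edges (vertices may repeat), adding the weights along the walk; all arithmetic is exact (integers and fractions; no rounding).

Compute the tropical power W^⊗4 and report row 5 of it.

W^⊗2:
  [-7, -3, 3, -1, 11, -2]
  [-5, -4, -11, -6, 6, 0]
  [-6, -8, -7, 1, 7, -6]
  [-15, -2, -4, 2, 11, -10]
  [-12, -10, -6, 5, -4, -7]
  [-7, -7, -2, -9, 3, -2]
W^⊗3:
  [-5, -7, -8, -7, 5, -5]
  [-19, -6, -13, -8, 4, -14]
  [-15, -11, -6, -12, 0, -10]
  [-13, -15, -14, -6, 0, -13]
  [-14, -12, -11, -14, -6, -10]
  [-10, -9, -16, -11, 1, -5]
W^⊗4:
  [-16, -10, -14, -11, 1, -11]
  [-21, -19, -18, -10, -4, -17]
  [-14, -15, -19, -15, -3, -13]
  [-22, -18, -13, -19, -7, -17]
  [-19, -15, -21, -16, -8, -14]
  [-24, -11, -18, -13, -1, -19]
Answer: row 5 of W^⊗4 = [-19, -15, -21, -16, -8, -14]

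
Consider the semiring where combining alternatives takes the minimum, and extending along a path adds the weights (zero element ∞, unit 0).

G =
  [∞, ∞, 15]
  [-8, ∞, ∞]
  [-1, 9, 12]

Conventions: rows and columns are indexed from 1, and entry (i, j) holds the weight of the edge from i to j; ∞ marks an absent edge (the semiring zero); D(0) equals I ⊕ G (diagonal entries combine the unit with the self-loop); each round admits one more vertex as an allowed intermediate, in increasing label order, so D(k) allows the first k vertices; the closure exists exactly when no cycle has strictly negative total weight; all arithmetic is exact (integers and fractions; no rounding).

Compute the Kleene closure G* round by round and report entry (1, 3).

D(0):
  [0, ∞, 15]
  [-8, 0, ∞]
  [-1, 9, 0]
D(1):
  [0, ∞, 15]
  [-8, 0, 7]
  [-1, 9, 0]
D(2):
  [0, ∞, 15]
  [-8, 0, 7]
  [-1, 9, 0]
D(3):
  [0, 24, 15]
  [-8, 0, 7]
  [-1, 9, 0]
Answer: G*[1][3] = 15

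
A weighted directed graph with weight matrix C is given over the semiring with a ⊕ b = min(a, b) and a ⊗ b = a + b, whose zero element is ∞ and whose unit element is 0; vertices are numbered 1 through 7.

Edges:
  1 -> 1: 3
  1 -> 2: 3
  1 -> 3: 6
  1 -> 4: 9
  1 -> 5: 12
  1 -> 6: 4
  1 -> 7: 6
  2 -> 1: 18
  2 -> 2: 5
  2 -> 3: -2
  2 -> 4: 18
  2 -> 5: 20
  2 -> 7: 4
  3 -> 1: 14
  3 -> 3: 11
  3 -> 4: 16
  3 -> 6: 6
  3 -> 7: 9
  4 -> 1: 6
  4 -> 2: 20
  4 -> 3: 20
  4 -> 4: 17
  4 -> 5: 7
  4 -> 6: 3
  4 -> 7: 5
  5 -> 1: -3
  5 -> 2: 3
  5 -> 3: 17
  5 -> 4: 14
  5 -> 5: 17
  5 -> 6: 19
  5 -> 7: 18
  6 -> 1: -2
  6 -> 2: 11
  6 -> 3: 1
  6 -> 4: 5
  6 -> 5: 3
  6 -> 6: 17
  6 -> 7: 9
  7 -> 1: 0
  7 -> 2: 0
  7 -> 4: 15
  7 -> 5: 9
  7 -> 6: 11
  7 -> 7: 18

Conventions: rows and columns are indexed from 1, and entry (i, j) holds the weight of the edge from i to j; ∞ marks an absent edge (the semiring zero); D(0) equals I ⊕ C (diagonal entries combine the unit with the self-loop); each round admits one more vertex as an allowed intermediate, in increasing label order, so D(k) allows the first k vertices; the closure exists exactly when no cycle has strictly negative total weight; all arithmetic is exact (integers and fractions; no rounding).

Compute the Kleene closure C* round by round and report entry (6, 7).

D(0):
  [0, 3, 6, 9, 12, 4, 6]
  [18, 0, -2, 18, 20, ∞, 4]
  [14, ∞, 0, 16, ∞, 6, 9]
  [6, 20, 20, 0, 7, 3, 5]
  [-3, 3, 17, 14, 0, 19, 18]
  [-2, 11, 1, 5, 3, 0, 9]
  [0, 0, ∞, 15, 9, 11, 0]
D(1):
  [0, 3, 6, 9, 12, 4, 6]
  [18, 0, -2, 18, 20, 22, 4]
  [14, 17, 0, 16, 26, 6, 9]
  [6, 9, 12, 0, 7, 3, 5]
  [-3, 0, 3, 6, 0, 1, 3]
  [-2, 1, 1, 5, 3, 0, 4]
  [0, 0, 6, 9, 9, 4, 0]
D(2):
  [0, 3, 1, 9, 12, 4, 6]
  [18, 0, -2, 18, 20, 22, 4]
  [14, 17, 0, 16, 26, 6, 9]
  [6, 9, 7, 0, 7, 3, 5]
  [-3, 0, -2, 6, 0, 1, 3]
  [-2, 1, -1, 5, 3, 0, 4]
  [0, 0, -2, 9, 9, 4, 0]
D(3):
  [0, 3, 1, 9, 12, 4, 6]
  [12, 0, -2, 14, 20, 4, 4]
  [14, 17, 0, 16, 26, 6, 9]
  [6, 9, 7, 0, 7, 3, 5]
  [-3, 0, -2, 6, 0, 1, 3]
  [-2, 1, -1, 5, 3, 0, 4]
  [0, 0, -2, 9, 9, 4, 0]
D(4):
  [0, 3, 1, 9, 12, 4, 6]
  [12, 0, -2, 14, 20, 4, 4]
  [14, 17, 0, 16, 23, 6, 9]
  [6, 9, 7, 0, 7, 3, 5]
  [-3, 0, -2, 6, 0, 1, 3]
  [-2, 1, -1, 5, 3, 0, 4]
  [0, 0, -2, 9, 9, 4, 0]
D(5):
  [0, 3, 1, 9, 12, 4, 6]
  [12, 0, -2, 14, 20, 4, 4]
  [14, 17, 0, 16, 23, 6, 9]
  [4, 7, 5, 0, 7, 3, 5]
  [-3, 0, -2, 6, 0, 1, 3]
  [-2, 1, -1, 5, 3, 0, 4]
  [0, 0, -2, 9, 9, 4, 0]
D(6):
  [0, 3, 1, 9, 7, 4, 6]
  [2, 0, -2, 9, 7, 4, 4]
  [4, 7, 0, 11, 9, 6, 9]
  [1, 4, 2, 0, 6, 3, 5]
  [-3, 0, -2, 6, 0, 1, 3]
  [-2, 1, -1, 5, 3, 0, 4]
  [0, 0, -2, 9, 7, 4, 0]
D(7):
  [0, 3, 1, 9, 7, 4, 6]
  [2, 0, -2, 9, 7, 4, 4]
  [4, 7, 0, 11, 9, 6, 9]
  [1, 4, 2, 0, 6, 3, 5]
  [-3, 0, -2, 6, 0, 1, 3]
  [-2, 1, -1, 5, 3, 0, 4]
  [0, 0, -2, 9, 7, 4, 0]
Answer: C*[6][7] = 4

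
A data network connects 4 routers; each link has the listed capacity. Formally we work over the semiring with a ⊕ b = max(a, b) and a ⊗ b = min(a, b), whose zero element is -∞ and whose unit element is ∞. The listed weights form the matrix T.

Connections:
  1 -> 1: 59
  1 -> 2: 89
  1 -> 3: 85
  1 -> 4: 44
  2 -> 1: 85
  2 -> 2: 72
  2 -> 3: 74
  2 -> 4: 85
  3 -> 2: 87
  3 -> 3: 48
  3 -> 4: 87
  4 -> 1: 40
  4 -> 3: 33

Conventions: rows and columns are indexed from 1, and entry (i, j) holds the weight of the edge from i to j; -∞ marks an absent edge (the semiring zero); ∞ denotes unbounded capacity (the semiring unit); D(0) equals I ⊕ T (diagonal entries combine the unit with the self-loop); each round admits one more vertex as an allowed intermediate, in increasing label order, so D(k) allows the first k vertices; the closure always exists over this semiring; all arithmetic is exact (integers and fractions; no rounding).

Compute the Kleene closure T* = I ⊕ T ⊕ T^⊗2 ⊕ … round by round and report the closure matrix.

D(0):
  [∞, 89, 85, 44]
  [85, ∞, 74, 85]
  [-∞, 87, ∞, 87]
  [40, -∞, 33, ∞]
D(1):
  [∞, 89, 85, 44]
  [85, ∞, 85, 85]
  [-∞, 87, ∞, 87]
  [40, 40, 40, ∞]
D(2):
  [∞, 89, 85, 85]
  [85, ∞, 85, 85]
  [85, 87, ∞, 87]
  [40, 40, 40, ∞]
D(3):
  [∞, 89, 85, 85]
  [85, ∞, 85, 85]
  [85, 87, ∞, 87]
  [40, 40, 40, ∞]
D(4):
  [∞, 89, 85, 85]
  [85, ∞, 85, 85]
  [85, 87, ∞, 87]
  [40, 40, 40, ∞]
Answer: T* = [[∞, 89, 85, 85], [85, ∞, 85, 85], [85, 87, ∞, 87], [40, 40, 40, ∞]]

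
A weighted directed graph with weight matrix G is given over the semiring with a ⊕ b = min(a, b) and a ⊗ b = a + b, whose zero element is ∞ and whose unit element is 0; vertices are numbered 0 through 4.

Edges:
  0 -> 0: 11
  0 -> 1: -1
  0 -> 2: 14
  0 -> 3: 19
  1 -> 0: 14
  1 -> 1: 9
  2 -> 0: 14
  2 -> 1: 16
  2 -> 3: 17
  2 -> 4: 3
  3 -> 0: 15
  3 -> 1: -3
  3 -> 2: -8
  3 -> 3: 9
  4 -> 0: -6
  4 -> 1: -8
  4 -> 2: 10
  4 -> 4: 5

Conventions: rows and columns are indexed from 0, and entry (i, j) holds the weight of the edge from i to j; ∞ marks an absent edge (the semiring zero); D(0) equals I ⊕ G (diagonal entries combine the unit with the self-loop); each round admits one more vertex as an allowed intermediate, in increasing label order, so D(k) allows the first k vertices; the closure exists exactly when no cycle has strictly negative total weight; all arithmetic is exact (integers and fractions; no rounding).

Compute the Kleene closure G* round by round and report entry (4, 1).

D(0):
  [0, -1, 14, 19, ∞]
  [14, 0, ∞, ∞, ∞]
  [14, 16, 0, 17, 3]
  [15, -3, -8, 0, ∞]
  [-6, -8, 10, ∞, 0]
D(1):
  [0, -1, 14, 19, ∞]
  [14, 0, 28, 33, ∞]
  [14, 13, 0, 17, 3]
  [15, -3, -8, 0, ∞]
  [-6, -8, 8, 13, 0]
D(2):
  [0, -1, 14, 19, ∞]
  [14, 0, 28, 33, ∞]
  [14, 13, 0, 17, 3]
  [11, -3, -8, 0, ∞]
  [-6, -8, 8, 13, 0]
D(3):
  [0, -1, 14, 19, 17]
  [14, 0, 28, 33, 31]
  [14, 13, 0, 17, 3]
  [6, -3, -8, 0, -5]
  [-6, -8, 8, 13, 0]
D(4):
  [0, -1, 11, 19, 14]
  [14, 0, 25, 33, 28]
  [14, 13, 0, 17, 3]
  [6, -3, -8, 0, -5]
  [-6, -8, 5, 13, 0]
D(5):
  [0, -1, 11, 19, 14]
  [14, 0, 25, 33, 28]
  [-3, -5, 0, 16, 3]
  [-11, -13, -8, 0, -5]
  [-6, -8, 5, 13, 0]
Answer: G*[4][1] = -8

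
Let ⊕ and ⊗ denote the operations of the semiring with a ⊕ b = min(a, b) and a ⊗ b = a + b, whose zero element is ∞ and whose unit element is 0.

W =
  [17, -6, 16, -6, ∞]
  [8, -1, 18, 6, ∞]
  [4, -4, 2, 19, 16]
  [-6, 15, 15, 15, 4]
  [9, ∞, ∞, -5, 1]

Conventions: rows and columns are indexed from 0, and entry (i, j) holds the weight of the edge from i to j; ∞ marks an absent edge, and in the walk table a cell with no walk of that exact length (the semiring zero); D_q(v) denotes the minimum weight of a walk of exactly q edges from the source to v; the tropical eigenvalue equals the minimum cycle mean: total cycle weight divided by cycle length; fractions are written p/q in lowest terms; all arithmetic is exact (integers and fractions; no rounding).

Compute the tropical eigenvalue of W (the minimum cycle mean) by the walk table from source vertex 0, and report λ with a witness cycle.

q=0: [0, ∞, ∞, ∞, ∞]
q=1: [17, -6, 16, -6, ∞]
q=2: [-12, -7, 9, 0, -2]
q=3: [-6, -18, 4, -18, -1]
q=4: [-24, -19, -3, -12, -14]
q=5: [-18, -30, -8, -30, -13]
Optimal cycle mean attained by: cycle 0->3->0, total (-6) + (-6), length 2.
Answer: λ = -6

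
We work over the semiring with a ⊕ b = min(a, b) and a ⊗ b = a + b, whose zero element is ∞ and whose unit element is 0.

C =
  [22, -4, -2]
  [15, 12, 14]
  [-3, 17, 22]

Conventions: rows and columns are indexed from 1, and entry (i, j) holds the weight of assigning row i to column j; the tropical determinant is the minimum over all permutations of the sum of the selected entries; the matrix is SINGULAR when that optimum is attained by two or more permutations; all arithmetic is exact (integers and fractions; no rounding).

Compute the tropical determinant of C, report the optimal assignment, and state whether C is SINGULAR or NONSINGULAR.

σ = (1, 2, 3): 22 + 12 + 22 = 56
σ = (1, 3, 2): 22 + 14 + 17 = 53
σ = (2, 1, 3): (-4) + 15 + 22 = 33
σ = (2, 3, 1): (-4) + 14 + (-3) = 7
σ = (3, 1, 2): (-2) + 15 + 17 = 30
σ = (3, 2, 1): (-2) + 12 + (-3) = 7
Optimal value attained by: σ = (2, 3, 1).
Answer: det⊕(C) = 7; verdict: SINGULAR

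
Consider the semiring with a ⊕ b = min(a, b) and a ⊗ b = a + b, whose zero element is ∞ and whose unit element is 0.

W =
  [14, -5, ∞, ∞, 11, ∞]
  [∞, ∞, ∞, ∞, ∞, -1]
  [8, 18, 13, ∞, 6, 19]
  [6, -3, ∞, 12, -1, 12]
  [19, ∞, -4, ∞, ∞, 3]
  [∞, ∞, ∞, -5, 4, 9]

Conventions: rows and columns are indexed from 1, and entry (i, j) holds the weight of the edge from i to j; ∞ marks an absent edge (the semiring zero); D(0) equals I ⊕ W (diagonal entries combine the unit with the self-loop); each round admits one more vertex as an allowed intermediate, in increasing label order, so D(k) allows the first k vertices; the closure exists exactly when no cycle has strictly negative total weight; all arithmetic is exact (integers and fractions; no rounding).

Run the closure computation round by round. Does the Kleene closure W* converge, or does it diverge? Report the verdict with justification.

D(0):
  [0, -5, ∞, ∞, 11, ∞]
  [∞, 0, ∞, ∞, ∞, -1]
  [8, 18, 0, ∞, 6, 19]
  [6, -3, ∞, 0, -1, 12]
  [19, ∞, -4, ∞, 0, 3]
  [∞, ∞, ∞, -5, 4, 0]
D(1):
  [0, -5, ∞, ∞, 11, ∞]
  [∞, 0, ∞, ∞, ∞, -1]
  [8, 3, 0, ∞, 6, 19]
  [6, -3, ∞, 0, -1, 12]
  [19, 14, -4, ∞, 0, 3]
  [∞, ∞, ∞, -5, 4, 0]
D(2):
  [0, -5, ∞, ∞, 11, -6]
  [∞, 0, ∞, ∞, ∞, -1]
  [8, 3, 0, ∞, 6, 2]
  [6, -3, ∞, 0, -1, -4]
  [19, 14, -4, ∞, 0, 3]
  [∞, ∞, ∞, -5, 4, 0]
D(3):
  [0, -5, ∞, ∞, 11, -6]
  [∞, 0, ∞, ∞, ∞, -1]
  [8, 3, 0, ∞, 6, 2]
  [6, -3, ∞, 0, -1, -4]
  [4, -1, -4, ∞, 0, -2]
  [∞, ∞, ∞, -5, 4, 0]
Detection: at round 4, diagonal entry (6, 6) turns strictly negative.
Key observation: the cycle 6->4->1->2->6 has total weight (-5) + 6 + (-5) + (-1), which is strictly negative.
Answer: DIVERGES — negative cycle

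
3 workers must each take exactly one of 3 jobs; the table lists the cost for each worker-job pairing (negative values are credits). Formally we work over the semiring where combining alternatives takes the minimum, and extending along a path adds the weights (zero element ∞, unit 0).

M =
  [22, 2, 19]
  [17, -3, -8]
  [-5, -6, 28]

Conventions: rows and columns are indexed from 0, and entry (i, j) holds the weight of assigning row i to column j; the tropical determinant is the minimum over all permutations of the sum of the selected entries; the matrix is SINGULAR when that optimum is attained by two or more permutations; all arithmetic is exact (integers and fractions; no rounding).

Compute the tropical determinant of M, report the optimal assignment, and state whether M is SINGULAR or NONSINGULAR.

σ = (0, 1, 2): 22 + (-3) + 28 = 47
σ = (0, 2, 1): 22 + (-8) + (-6) = 8
σ = (1, 0, 2): 2 + 17 + 28 = 47
σ = (1, 2, 0): 2 + (-8) + (-5) = -11
σ = (2, 0, 1): 19 + 17 + (-6) = 30
σ = (2, 1, 0): 19 + (-3) + (-5) = 11
Optimal value attained by: σ = (1, 2, 0).
Answer: det⊕(M) = -11; verdict: NONSINGULAR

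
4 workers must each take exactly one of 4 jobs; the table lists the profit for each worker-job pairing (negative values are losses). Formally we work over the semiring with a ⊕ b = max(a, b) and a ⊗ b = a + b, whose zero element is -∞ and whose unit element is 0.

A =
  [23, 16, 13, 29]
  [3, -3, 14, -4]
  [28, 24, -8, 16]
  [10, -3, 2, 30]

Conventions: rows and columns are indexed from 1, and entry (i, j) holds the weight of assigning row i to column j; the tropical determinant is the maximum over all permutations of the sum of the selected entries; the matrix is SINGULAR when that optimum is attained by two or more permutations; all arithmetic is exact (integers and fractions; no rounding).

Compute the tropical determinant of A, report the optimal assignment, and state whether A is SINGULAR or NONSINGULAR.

σ = (1, 2, 3, 4): 23 + (-3) + (-8) + 30 = 42
σ = (1, 2, 4, 3): 23 + (-3) + 16 + 2 = 38
σ = (1, 3, 2, 4): 23 + 14 + 24 + 30 = 91
σ = (1, 3, 4, 2): 23 + 14 + 16 + (-3) = 50
σ = (1, 4, 2, 3): 23 + (-4) + 24 + 2 = 45
σ = (1, 4, 3, 2): 23 + (-4) + (-8) + (-3) = 8
σ = (2, 1, 3, 4): 16 + 3 + (-8) + 30 = 41
σ = (2, 1, 4, 3): 16 + 3 + 16 + 2 = 37
σ = (2, 3, 1, 4): 16 + 14 + 28 + 30 = 88
σ = (2, 3, 4, 1): 16 + 14 + 16 + 10 = 56
σ = (2, 4, 1, 3): 16 + (-4) + 28 + 2 = 42
σ = (2, 4, 3, 1): 16 + (-4) + (-8) + 10 = 14
σ = (3, 1, 2, 4): 13 + 3 + 24 + 30 = 70
σ = (3, 1, 4, 2): 13 + 3 + 16 + (-3) = 29
σ = (3, 2, 1, 4): 13 + (-3) + 28 + 30 = 68
σ = (3, 2, 4, 1): 13 + (-3) + 16 + 10 = 36
σ = (3, 4, 1, 2): 13 + (-4) + 28 + (-3) = 34
σ = (3, 4, 2, 1): 13 + (-4) + 24 + 10 = 43
σ = (4, 1, 2, 3): 29 + 3 + 24 + 2 = 58
σ = (4, 1, 3, 2): 29 + 3 + (-8) + (-3) = 21
σ = (4, 2, 1, 3): 29 + (-3) + 28 + 2 = 56
σ = (4, 2, 3, 1): 29 + (-3) + (-8) + 10 = 28
σ = (4, 3, 1, 2): 29 + 14 + 28 + (-3) = 68
σ = (4, 3, 2, 1): 29 + 14 + 24 + 10 = 77
Optimal value attained by: σ = (1, 3, 2, 4).
Answer: det⊕(A) = 91; verdict: NONSINGULAR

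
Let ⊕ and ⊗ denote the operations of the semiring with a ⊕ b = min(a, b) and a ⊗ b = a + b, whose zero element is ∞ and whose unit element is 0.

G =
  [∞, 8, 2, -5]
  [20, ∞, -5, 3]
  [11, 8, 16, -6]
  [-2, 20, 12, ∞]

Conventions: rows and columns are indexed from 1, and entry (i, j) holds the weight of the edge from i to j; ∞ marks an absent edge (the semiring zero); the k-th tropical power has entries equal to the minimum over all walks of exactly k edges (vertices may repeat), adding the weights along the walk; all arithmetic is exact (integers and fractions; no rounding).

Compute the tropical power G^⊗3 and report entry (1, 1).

G^⊗2:
  [-7, 10, 3, -4]
  [1, 3, 11, -11]
  [-8, 14, 3, 6]
  [23, 6, 0, -7]
G^⊗3:
  [-6, 1, -5, -12]
  [-13, 9, -2, -4]
  [4, 0, -6, -13]
  [-9, 8, 1, -6]
Key observation: the optimum is the walk 1->3->4->1, with weight 2 + (-6) + (-2) = -6.
Optimal value attained by: walk 1->3->4->1.
Answer: (G^⊗3)[1][1] = -6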